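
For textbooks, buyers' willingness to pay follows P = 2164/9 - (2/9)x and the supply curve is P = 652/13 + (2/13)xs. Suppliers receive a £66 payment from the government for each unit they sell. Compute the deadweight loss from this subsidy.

Pre-subsidy: 2164/9 - (2/9)x = 652/13 + (2/13)x gives x* = 506 and P* = 128.
With the subsidy, sellers receive Ps = Pb + 66 for each unit, where Pb is the price buyers pay.
On the curves, Pb = 2164/9 - (2/9)x and Ps = 652/13 + (2/13)x; the wedge Ps − Pb = 66 gives 652/13 + (2/13)x − (2164/9 - (2/9)x) = 66, so x' = 681.5.
Then Pb = 2164/9 − (2/9)·681.5 = 89 and Ps = 652/13 + (2/13)·681.5 = 155.
The subsidy expands output by 681.5 − 506 = 175.5 past the efficient level; on those units the gap between marginal cost and willingness to pay runs from 0 up to 66.
DWL = ½ × 66 × 175.5 = 5791.5.

Deadweight loss = £5791.5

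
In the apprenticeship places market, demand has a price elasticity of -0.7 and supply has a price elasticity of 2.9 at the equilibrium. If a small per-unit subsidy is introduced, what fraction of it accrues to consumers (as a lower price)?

For a small subsidy around the equilibrium, the benefit split depends on the relative slopes, which at a point are proportional to the elasticities.
Buyer share = εs/(εs + |εd|) = 2.9/(2.9 + 0.7) = 29/36; seller share = |εd|/(εs + |εd|) = 7/36.

Consumer share = 29/36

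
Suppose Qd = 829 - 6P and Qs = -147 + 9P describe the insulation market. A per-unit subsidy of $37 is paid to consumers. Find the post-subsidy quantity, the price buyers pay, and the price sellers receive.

Q' = 571.8; buyers pay 643/15; sellers receive 1198/15

Pre-subsidy: 829 - 6P = -147 + 9P gives P* = 976/15, Q* = 438.6.
With the rebate, buyers effectively pay Pb = Ps − 37, where Ps is the price sellers receive.
Demand in terms of Ps becomes Qd = 829 − 6(Ps − 37) = 1051 - 6Ps. Setting this equal to supply: 1051 - 6Ps = -147 + 9Ps, so Ps = 1198/15.
Buyers pay Pb = 1198/15 − 37 = 643/15; Q' = -147 + 9·(1198/15) = 571.8.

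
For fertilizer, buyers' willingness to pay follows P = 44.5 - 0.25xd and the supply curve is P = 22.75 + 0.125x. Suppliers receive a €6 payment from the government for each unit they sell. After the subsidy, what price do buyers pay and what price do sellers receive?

Buyers pay €26; sellers receive €32

Pre-subsidy: 44.5 - 0.25x = 22.75 + 0.125x gives x* = 58 and P* = 30.
With the subsidy, sellers receive Ps = Pb + 6 for each unit, where Pb is the price buyers pay.
On the curves, Pb = 44.5 - 0.25x and Ps = 22.75 + 0.125x; the wedge Ps − Pb = 6 gives 22.75 + 0.125x − (44.5 - 0.25x) = 6, so x' = 74.
Then Pb = 44.5 − 0.25·74 = 26 and Ps = 22.75 + 0.125·74 = 32.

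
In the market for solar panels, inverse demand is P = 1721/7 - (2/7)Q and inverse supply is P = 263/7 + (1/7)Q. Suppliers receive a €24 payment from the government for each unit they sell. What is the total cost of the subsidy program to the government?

Pre-subsidy: 1721/7 - (2/7)Q = 263/7 + (1/7)Q gives Q* = 486 and P* = 107.
With the subsidy, sellers receive Ps = Pb + 24 for each unit, where Pb is the price buyers pay.
On the curves, Pb = 1721/7 - (2/7)Q and Ps = 263/7 + (1/7)Q; the wedge Ps − Pb = 24 gives 263/7 + (1/7)Q − (1721/7 - (2/7)Q) = 24, so Q' = 542.
Then Pb = 1721/7 − (2/7)·542 = 91 and Ps = 263/7 + (1/7)·542 = 115.
Government outlay = subsidy × quantity = 24 × 542 = 13008.

Government cost = €13008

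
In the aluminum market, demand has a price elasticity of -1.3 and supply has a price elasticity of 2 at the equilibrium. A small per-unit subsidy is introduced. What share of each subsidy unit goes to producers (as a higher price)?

Producer share = 13/33

For a small subsidy around the equilibrium, the benefit split depends on the relative slopes, which at a point are proportional to the elasticities.
Buyer share = εs/(εs + |εd|) = 2/(2 + 1.3) = 20/33; seller share = |εd|/(εs + |εd|) = 13/33.
So producers capture 13/33 of the subsidy.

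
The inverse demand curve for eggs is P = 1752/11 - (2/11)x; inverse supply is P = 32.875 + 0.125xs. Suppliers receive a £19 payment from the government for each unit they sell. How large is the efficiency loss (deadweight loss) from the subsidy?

Pre-subsidy: 1752/11 - (2/11)x = 32.875 + 0.125x gives x* = 11123/27 and P* = 2278/27.
With the subsidy, sellers receive Ps = Pb + 19 for each unit, where Pb is the price buyers pay.
On the curves, Pb = 1752/11 - (2/11)x and Ps = 32.875 + 0.125x; the wedge Ps − Pb = 19 gives 32.875 + 0.125x − (1752/11 - (2/11)x) = 19, so x' = 4265/9.
Then Pb = 1752/11 − (2/11)·(4265/9) = 658/9 and Ps = 32.875 + 0.125·(4265/9) = 829/9.
The subsidy expands output by 4265/9 − 11123/27 = 1672/27 past the efficient level; on those units the gap between marginal cost and willingness to pay runs from 0 up to 19.
DWL = ½ × 19 × 1672/27 = 15884/27.

Deadweight loss = 15884/27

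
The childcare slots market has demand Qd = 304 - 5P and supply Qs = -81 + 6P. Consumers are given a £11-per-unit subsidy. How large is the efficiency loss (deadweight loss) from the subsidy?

Deadweight loss = £165

Pre-subsidy: 304 - 5P = -81 + 6P gives P* = 35, Q* = 129.
With the rebate, buyers effectively pay Pb = Ps − 11, where Ps is the price sellers receive.
Demand in terms of Ps becomes Qd = 304 − 5(Ps − 11) = 359 - 5Ps. Setting this equal to supply: 359 - 5Ps = -81 + 6Ps, so Ps = 40.
Buyers pay Pb = 40 − 11 = 29; Q' = -81 + 6·40 = 159.
The subsidy expands output by 159 − 129 = 30 past the efficient level; on those units the gap between marginal cost and willingness to pay runs from 0 up to 11.
DWL = ½ × 11 × 30 = 165.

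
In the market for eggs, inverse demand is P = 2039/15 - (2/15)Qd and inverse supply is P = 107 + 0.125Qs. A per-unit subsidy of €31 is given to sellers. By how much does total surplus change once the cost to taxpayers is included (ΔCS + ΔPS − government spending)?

Pre-subsidy: 2039/15 - (2/15)Q = 107 + 0.125Q gives Q* = 112 and P* = 121.
With the subsidy, sellers receive Ps = Pb + 31 for each unit, where Pb is the price buyers pay.
On the curves, Pb = 2039/15 - (2/15)Q and Ps = 107 + 0.125Q; the wedge Ps − Pb = 31 gives 107 + 0.125Q − (2039/15 - (2/15)Q) = 31, so Q' = 232.
Then Pb = 2039/15 − (2/15)·232 = 105 and Ps = 107 + 0.125·232 = 136.
ΔCS = ½(112 + 232)(121 − 105) = 2752; ΔPS = ½(112 + 232)(136 − 121) = 2580.
Government spending = 31 × 232 = 7192.
Net change = 2752 + 2580 − 7192 = -1860. The loss equals the DWL triangle ½·31·120.

Net change in total surplus = -€1860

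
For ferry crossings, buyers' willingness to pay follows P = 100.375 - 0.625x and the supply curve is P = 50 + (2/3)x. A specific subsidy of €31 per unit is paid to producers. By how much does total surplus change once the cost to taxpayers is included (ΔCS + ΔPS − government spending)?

Pre-subsidy: 100.375 - 0.625x = 50 + (2/3)x gives x* = 39 and P* = 76.
With the subsidy, sellers receive Ps = Pb + 31 for each unit, where Pb is the price buyers pay.
On the curves, Pb = 100.375 - 0.625x and Ps = 50 + (2/3)x; the wedge Ps − Pb = 31 gives 50 + (2/3)x − (100.375 - 0.625x) = 31, so x' = 63.
Then Pb = 100.375 − 0.625·63 = 61 and Ps = 50 + (2/3)·63 = 92.
ΔCS = ½(39 + 63)(76 − 61) = 765; ΔPS = ½(39 + 63)(92 − 76) = 816.
Government spending = 31 × 63 = 1953.
Net change = 765 + 816 − 1953 = -372. The loss equals the DWL triangle ½·31·24.

Net change in total surplus = -€372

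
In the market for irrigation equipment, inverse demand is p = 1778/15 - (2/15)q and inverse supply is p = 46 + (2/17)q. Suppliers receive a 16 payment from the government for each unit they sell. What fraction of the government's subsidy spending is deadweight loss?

Pre-subsidy: 1778/15 - (2/15)q = 46 + (2/17)q gives q* = 289 and p* = 80.
With the subsidy, sellers receive ps = pb + 16 for each unit, where pb is the price buyers pay.
On the curves, pb = 1778/15 - (2/15)q and ps = 46 + (2/17)q; the wedge ps − pb = 16 gives 46 + (2/17)q − (1778/15 - (2/15)q) = 16, so q' = 352.75.
Then pb = 1778/15 − (2/15)·352.75 = 71.5 and ps = 46 + (2/17)·352.75 = 87.5.
ΔCS = ½(289 + 352.75)(80 − 71.5) = 2727.4375; ΔPS = ½(289 + 352.75)(87.5 − 80) = 2406.5625.
Government spending = 16 × 352.75 = 5644.
DWL = ½ × 16 × (352.75 − 289) = 510; fraction = 510 / 5644 = 15/166.

DWL / government spending = 15/166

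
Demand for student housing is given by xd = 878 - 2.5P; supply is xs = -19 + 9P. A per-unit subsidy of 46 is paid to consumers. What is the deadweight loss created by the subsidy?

Deadweight loss = 2070

Pre-subsidy: 878 - 2.5P = -19 + 9P gives P* = 78, x* = 683.
With the rebate, buyers effectively pay Pb = Ps − 46, where Ps is the price sellers receive.
Demand in terms of Ps becomes xd = 878 − 2.5(Ps − 46) = 993 - 2.5Ps. Setting this equal to supply: 993 - 2.5Ps = -19 + 9Ps, so Ps = 88.
Buyers pay Pb = 88 − 46 = 42; x' = -19 + 9·88 = 773.
The subsidy expands output by 773 − 683 = 90 past the efficient level; on those units the gap between marginal cost and willingness to pay runs from 0 up to 46.
DWL = ½ × 46 × 90 = 2070.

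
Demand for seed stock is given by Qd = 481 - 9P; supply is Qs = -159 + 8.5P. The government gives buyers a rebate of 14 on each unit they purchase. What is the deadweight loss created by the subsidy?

Pre-subsidy: 481 - 9P = -159 + 8.5P gives P* = 256/7, Q* = 1063/7.
With the rebate, buyers effectively pay Pb = Ps − 14, where Ps is the price sellers receive.
Demand in terms of Ps becomes Qd = 481 − 9(Ps − 14) = 607 - 9Ps. Setting this equal to supply: 607 - 9Ps = -159 + 8.5Ps, so Ps = 1532/35.
Buyers pay Pb = 1532/35 − 14 = 1042/35; Q' = -159 + 8.5·(1532/35) = 7457/35.
The subsidy expands output by 7457/35 − 1063/7 = 61.2 past the efficient level; on those units the gap between marginal cost and willingness to pay runs from 0 up to 14.
DWL = ½ × 14 × 61.2 = 428.4.

Deadweight loss = 428.4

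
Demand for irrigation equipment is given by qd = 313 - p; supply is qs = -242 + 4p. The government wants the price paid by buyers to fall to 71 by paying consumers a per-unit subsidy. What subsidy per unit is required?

Required subsidy s = 50 per unit

At a buyer price of 71, quantity demanded is 313 − 1·71 = 242.
Sellers supply 242 only when they receive ps with -242 + 4·ps = 242, i.e. ps = 121.
s = ps − pb = 121 − 71 = 50.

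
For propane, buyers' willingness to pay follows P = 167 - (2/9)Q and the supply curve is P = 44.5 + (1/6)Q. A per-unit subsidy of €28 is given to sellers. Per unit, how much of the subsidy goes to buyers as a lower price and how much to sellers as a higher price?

Pre-subsidy: 167 - (2/9)Q = 44.5 + (1/6)Q gives Q* = 315 and P* = 97.
With the subsidy, sellers receive Ps = Pb + 28 for each unit, where Pb is the price buyers pay.
On the curves, Pb = 167 - (2/9)Q and Ps = 44.5 + (1/6)Q; the wedge Ps − Pb = 28 gives 44.5 + (1/6)Q − (167 - (2/9)Q) = 28, so Q' = 387.
Then Pb = 167 − (2/9)·387 = 81 and Ps = 44.5 + (1/6)·387 = 109.
Buyers' price falls by P* − Pb = 97 − 81 = 16; sellers' price rises by Ps − P* = 109 − 97 = 12.

Buyers gain €16 per unit; sellers gain €12 per unit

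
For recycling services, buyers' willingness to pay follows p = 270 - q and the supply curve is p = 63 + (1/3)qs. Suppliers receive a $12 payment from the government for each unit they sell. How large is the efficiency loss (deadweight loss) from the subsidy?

Deadweight loss = $54

Pre-subsidy: 270 - q = 63 + (1/3)q gives q* = 155.25 and p* = 114.75.
With the subsidy, sellers receive ps = pb + 12 for each unit, where pb is the price buyers pay.
On the curves, pb = 270 - q and ps = 63 + (1/3)q; the wedge ps − pb = 12 gives 63 + (1/3)q − (270 - q) = 12, so q' = 164.25.
Then pb = 270 − 1·164.25 = 105.75 and ps = 63 + (1/3)·164.25 = 117.75.
The subsidy expands output by 164.25 − 155.25 = 9 past the efficient level; on those units the gap between marginal cost and willingness to pay runs from 0 up to 12.
DWL = ½ × 12 × 9 = 54.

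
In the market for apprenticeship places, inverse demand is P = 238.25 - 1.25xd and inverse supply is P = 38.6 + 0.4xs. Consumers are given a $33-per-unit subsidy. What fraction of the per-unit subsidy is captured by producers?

Pre-subsidy: 238.25 - 1.25x = 38.6 + 0.4x gives x* = 121 and P* = 87.
With the rebate, buyers effectively pay Pb = Ps − 33, where Ps is the price sellers receive.
On the curves, Pb = 238.25 - 1.25x and Ps = 38.6 + 0.4x; the wedge Ps − Pb = 33 gives 38.6 + 0.4x − (238.25 - 1.25x) = 33, so x' = 141.
Then Pb = 238.25 − 1.25·141 = 62 and Ps = 38.6 + 0.4·141 = 95.
Buyers' price falls by P* − Pb = 87 − 62 = 25; sellers' price rises by Ps − P* = 95 − 87 = 8.
So producers capture 8/33 = 8/33 of each unit of subsidy.

Producer share = 8/33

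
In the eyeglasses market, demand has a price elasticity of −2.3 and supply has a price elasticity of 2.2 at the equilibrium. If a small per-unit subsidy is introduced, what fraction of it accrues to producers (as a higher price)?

For a small subsidy around the equilibrium, the benefit split depends on the relative slopes, which at a point are proportional to the elasticities.
Buyer share = εs/(εs + |εd|) = 2.2/(2.2 + 2.3) = 22/45; seller share = |εd|/(εs + |εd|) = 23/45.
So producers capture 23/45 of the subsidy.

Producer share = 23/45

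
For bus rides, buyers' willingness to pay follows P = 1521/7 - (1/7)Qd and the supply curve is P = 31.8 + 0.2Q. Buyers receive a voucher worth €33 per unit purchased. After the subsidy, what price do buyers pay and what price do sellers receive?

Pre-subsidy: 1521/7 - (1/7)Q = 31.8 + 0.2Q gives Q* = 541 and P* = 140.
With the rebate, buyers effectively pay Pb = Ps − 33, where Ps is the price sellers receive.
On the curves, Pb = 1521/7 - (1/7)Q and Ps = 31.8 + 0.2Q; the wedge Ps − Pb = 33 gives 31.8 + 0.2Q − (1521/7 - (1/7)Q) = 33, so Q' = 637.25.
Then Pb = 1521/7 − (1/7)·637.25 = 126.25 and Ps = 31.8 + 0.2·637.25 = 159.25.

Buyers pay €126.25; sellers receive €159.25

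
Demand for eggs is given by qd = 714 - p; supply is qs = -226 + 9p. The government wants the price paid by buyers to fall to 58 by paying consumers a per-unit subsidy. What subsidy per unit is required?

Required subsidy s = 40 per unit

At a buyer price of 58, quantity demanded is 714 − 1·58 = 656.
Sellers supply 656 only when they receive ps with -226 + 9·ps = 656, i.e. ps = 98.
s = ps − pb = 98 − 58 = 40.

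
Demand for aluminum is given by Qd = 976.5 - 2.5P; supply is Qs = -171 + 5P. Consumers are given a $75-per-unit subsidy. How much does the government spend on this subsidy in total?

Pre-subsidy: 976.5 - 2.5P = -171 + 5P gives P* = 153, Q* = 594.
With the rebate, buyers effectively pay Pb = Ps − 75, where Ps is the price sellers receive.
Demand in terms of Ps becomes Qd = 976.5 − 2.5(Ps − 75) = 1164 - 2.5Ps. Setting this equal to supply: 1164 - 2.5Ps = -171 + 5Ps, so Ps = 178.
Buyers pay Pb = 178 − 75 = 103; Q' = -171 + 5·178 = 719.
Government outlay = subsidy × quantity = 75 × 719 = 53925.

Government cost = $53925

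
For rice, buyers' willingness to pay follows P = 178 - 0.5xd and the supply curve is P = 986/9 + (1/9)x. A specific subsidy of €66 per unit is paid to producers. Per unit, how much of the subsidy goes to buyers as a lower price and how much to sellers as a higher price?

Pre-subsidy: 178 - 0.5x = 986/9 + (1/9)x gives x* = 112 and P* = 122.
With the subsidy, sellers receive Ps = Pb + 66 for each unit, where Pb is the price buyers pay.
On the curves, Pb = 178 - 0.5x and Ps = 986/9 + (1/9)x; the wedge Ps − Pb = 66 gives 986/9 + (1/9)x − (178 - 0.5x) = 66, so x' = 220.
Then Pb = 178 − 0.5·220 = 68 and Ps = 986/9 + (1/9)·220 = 134.
Buyers' price falls by P* − Pb = 122 − 68 = 54; sellers' price rises by Ps − P* = 134 − 122 = 12.

Buyers gain €54 per unit; sellers gain €12 per unit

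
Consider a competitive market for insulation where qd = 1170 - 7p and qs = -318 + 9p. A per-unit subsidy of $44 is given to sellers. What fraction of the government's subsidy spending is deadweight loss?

DWL / government spending = 231/1846

Pre-subsidy: 1170 - 7p = -318 + 9p gives p* = 93, q* = 519.
With the subsidy, sellers receive ps = pb + 44 for each unit, where pb is the price buyers pay.
Supply in terms of pb becomes qs = -318 + 9(pb + 44) = 78 + 9pb. Setting this equal to demand: 1170 - 7pb = 78 + 9pb, so pb = 68.25.
Sellers receive ps = 68.25 + 44 = 112.25; q' = 1170 − 7·68.25 = 692.25.
ΔCS = ½(519 + 692.25)(93 − 68.25) = 14989.21875; ΔPS = ½(519 + 692.25)(112.25 − 93) = 11658.28125.
Government spending = 44 × 692.25 = 30459.
DWL = ½ × 44 × (692.25 − 519) = 3811.5; fraction = 3811.5 / 30459 = 231/1846.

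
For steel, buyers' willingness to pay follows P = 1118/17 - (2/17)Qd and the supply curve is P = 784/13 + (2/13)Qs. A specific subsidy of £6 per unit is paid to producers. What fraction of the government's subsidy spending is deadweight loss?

Pre-subsidy: 1118/17 - (2/17)Q = 784/13 + (2/13)Q gives Q* = 20.1 and P* = 63.4.
With the subsidy, sellers receive Ps = Pb + 6 for each unit, where Pb is the price buyers pay.
On the curves, Pb = 1118/17 - (2/17)Q and Ps = 784/13 + (2/13)Q; the wedge Ps − Pb = 6 gives 784/13 + (2/13)Q − (1118/17 - (2/17)Q) = 6, so Q' = 42.2.
Then Pb = 1118/17 − (2/17)·42.2 = 60.8 and Ps = 784/13 + (2/13)·42.2 = 66.8.
ΔCS = ½(20.1 + 42.2)(63.4 − 60.8) = 80.99; ΔPS = ½(20.1 + 42.2)(66.8 − 63.4) = 105.91.
Government spending = 6 × 42.2 = 253.2.
DWL = ½ × 6 × (42.2 − 20.1) = 66.3; fraction = 66.3 / 253.2 = 221/844.

DWL / government spending = 221/844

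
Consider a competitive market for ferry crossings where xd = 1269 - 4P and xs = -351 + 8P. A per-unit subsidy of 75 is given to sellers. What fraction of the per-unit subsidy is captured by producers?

Producer share = 1/3

Pre-subsidy: 1269 - 4P = -351 + 8P gives P* = 135, x* = 729.
With the subsidy, sellers receive Ps = Pb + 75 for each unit, where Pb is the price buyers pay.
Supply in terms of Pb becomes xs = -351 + 8(Pb + 75) = 249 + 8Pb. Setting this equal to demand: 1269 - 4Pb = 249 + 8Pb, so Pb = 85.
Sellers receive Ps = 85 + 75 = 160; x' = 1269 − 4·85 = 929.
Buyers' price falls by P* − Pb = 135 − 85 = 50; sellers' price rises by Ps − P* = 160 − 135 = 25.
So producers capture 25/75 = 1/3 of each unit of subsidy.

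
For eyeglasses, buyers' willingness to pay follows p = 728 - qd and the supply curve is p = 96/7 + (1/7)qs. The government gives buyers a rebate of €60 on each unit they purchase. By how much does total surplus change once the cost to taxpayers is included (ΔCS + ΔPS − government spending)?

Pre-subsidy: 728 - q = 96/7 + (1/7)q gives q* = 625 and p* = 103.
With the rebate, buyers effectively pay pb = ps − 60, where ps is the price sellers receive.
On the curves, pb = 728 - q and ps = 96/7 + (1/7)q; the wedge ps − pb = 60 gives 96/7 + (1/7)q − (728 - q) = 60, so q' = 677.5.
Then pb = 728 − 1·677.5 = 50.5 and ps = 96/7 + (1/7)·677.5 = 110.5.
ΔCS = ½(625 + 677.5)(103 − 50.5) = 34190.625; ΔPS = ½(625 + 677.5)(110.5 − 103) = 4884.375.
Government spending = 60 × 677.5 = 40650.
Net change = 34190.625 + 4884.375 − 40650 = -1575. The loss equals the DWL triangle ½·60·52.5.

Net change in total surplus = -€1575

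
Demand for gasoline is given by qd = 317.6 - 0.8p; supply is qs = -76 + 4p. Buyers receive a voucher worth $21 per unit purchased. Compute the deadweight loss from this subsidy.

Deadweight loss = $147

Pre-subsidy: 317.6 - 0.8p = -76 + 4p gives p* = 82, q* = 252.
With the rebate, buyers effectively pay pb = ps − 21, where ps is the price sellers receive.
Demand in terms of ps becomes qd = 317.6 − 0.8(ps − 21) = 334.4 - 0.8ps. Setting this equal to supply: 334.4 - 0.8ps = -76 + 4ps, so ps = 85.5.
Buyers pay pb = 85.5 − 21 = 64.5; q' = -76 + 4·85.5 = 266.
The subsidy expands output by 266 − 252 = 14 past the efficient level; on those units the gap between marginal cost and willingness to pay runs from 0 up to 21.
DWL = ½ × 21 × 14 = 147.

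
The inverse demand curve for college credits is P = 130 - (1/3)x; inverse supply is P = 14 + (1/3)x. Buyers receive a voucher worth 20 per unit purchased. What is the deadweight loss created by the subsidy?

Pre-subsidy: 130 - (1/3)x = 14 + (1/3)x gives x* = 174 and P* = 72.
With the rebate, buyers effectively pay Pb = Ps − 20, where Ps is the price sellers receive.
On the curves, Pb = 130 - (1/3)x and Ps = 14 + (1/3)x; the wedge Ps − Pb = 20 gives 14 + (1/3)x − (130 - (1/3)x) = 20, so x' = 204.
Then Pb = 130 − (1/3)·204 = 62 and Ps = 14 + (1/3)·204 = 82.
The subsidy expands output by 204 − 174 = 30 past the efficient level; on those units the gap between marginal cost and willingness to pay runs from 0 up to 20.
DWL = ½ × 20 × 30 = 300.

Deadweight loss = 300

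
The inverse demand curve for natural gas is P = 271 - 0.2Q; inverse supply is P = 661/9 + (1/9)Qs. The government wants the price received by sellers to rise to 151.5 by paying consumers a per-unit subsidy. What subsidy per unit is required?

At a seller price of 151.5, quantity supplied is -661 + 9·151.5 = 702.5.
Buyers absorb 702.5 only when they pay Pb = 271 − 0.2·702.5 = 130.5.
s = Ps − Pb = 151.5 − 130.5 = 21.

Required subsidy s = 21 per unit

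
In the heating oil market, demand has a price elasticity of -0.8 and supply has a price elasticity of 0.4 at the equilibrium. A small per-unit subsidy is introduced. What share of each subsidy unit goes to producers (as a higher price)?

For a small subsidy around the equilibrium, the benefit split depends on the relative slopes, which at a point are proportional to the elasticities.
Buyer share = εs/(εs + |εd|) = 0.4/(0.4 + 0.8) = 1/3; seller share = |εd|/(εs + |εd|) = 2/3.
So producers capture 2/3 of the subsidy.

Producer share = 2/3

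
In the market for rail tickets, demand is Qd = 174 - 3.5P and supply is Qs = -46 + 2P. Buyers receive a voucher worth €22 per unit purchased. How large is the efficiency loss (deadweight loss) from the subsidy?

Deadweight loss = €308

Pre-subsidy: 174 - 3.5P = -46 + 2P gives P* = 40, Q* = 34.
With the rebate, buyers effectively pay Pb = Ps − 22, where Ps is the price sellers receive.
Demand in terms of Ps becomes Qd = 174 − 3.5(Ps − 22) = 251 - 3.5Ps. Setting this equal to supply: 251 - 3.5Ps = -46 + 2Ps, so Ps = 54.
Buyers pay Pb = 54 − 22 = 32; Q' = -46 + 2·54 = 62.
The subsidy expands output by 62 − 34 = 28 past the efficient level; on those units the gap between marginal cost and willingness to pay runs from 0 up to 22.
DWL = ½ × 22 × 28 = 308.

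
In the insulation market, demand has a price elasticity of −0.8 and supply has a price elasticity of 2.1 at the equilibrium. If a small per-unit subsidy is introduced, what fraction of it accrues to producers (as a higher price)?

For a small subsidy around the equilibrium, the benefit split depends on the relative slopes, which at a point are proportional to the elasticities.
Buyer share = εs/(εs + |εd|) = 2.1/(2.1 + 0.8) = 21/29; seller share = |εd|/(εs + |εd|) = 8/29.
So producers capture 8/29 of the subsidy.

Producer share = 8/29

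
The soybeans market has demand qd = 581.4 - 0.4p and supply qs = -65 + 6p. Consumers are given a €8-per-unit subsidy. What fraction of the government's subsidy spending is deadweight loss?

DWL / government spending = 3/1088

Pre-subsidy: 581.4 - 0.4p = -65 + 6p gives p* = 101, q* = 541.
With the rebate, buyers effectively pay pb = ps − 8, where ps is the price sellers receive.
Demand in terms of ps becomes qd = 581.4 − 0.4(ps − 8) = 584.6 - 0.4ps. Setting this equal to supply: 584.6 - 0.4ps = -65 + 6ps, so ps = 101.5.
Buyers pay pb = 101.5 − 8 = 93.5; q' = -65 + 6·101.5 = 544.
ΔCS = ½(541 + 544)(101 − 93.5) = 4068.75; ΔPS = ½(541 + 544)(101.5 − 101) = 271.25.
Government spending = 8 × 544 = 4352.
DWL = ½ × 8 × (544 − 541) = 12; fraction = 12 / 4352 = 3/1088.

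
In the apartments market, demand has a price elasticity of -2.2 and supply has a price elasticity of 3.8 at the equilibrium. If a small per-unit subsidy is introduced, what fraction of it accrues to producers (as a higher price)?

Producer share = 11/30

For a small subsidy around the equilibrium, the benefit split depends on the relative slopes, which at a point are proportional to the elasticities.
Buyer share = εs/(εs + |εd|) = 3.8/(3.8 + 2.2) = 19/30; seller share = |εd|/(εs + |εd|) = 11/30.
So producers capture 11/30 of the subsidy.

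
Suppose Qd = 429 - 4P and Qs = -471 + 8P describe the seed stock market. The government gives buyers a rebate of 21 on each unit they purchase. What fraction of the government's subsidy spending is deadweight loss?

DWL / government spending = 28/185

Pre-subsidy: 429 - 4P = -471 + 8P gives P* = 75, Q* = 129.
With the rebate, buyers effectively pay Pb = Ps − 21, where Ps is the price sellers receive.
Demand in terms of Ps becomes Qd = 429 − 4(Ps − 21) = 513 - 4Ps. Setting this equal to supply: 513 - 4Ps = -471 + 8Ps, so Ps = 82.
Buyers pay Pb = 82 − 21 = 61; Q' = -471 + 8·82 = 185.
ΔCS = ½(129 + 185)(75 − 61) = 2198; ΔPS = ½(129 + 185)(82 − 75) = 1099.
Government spending = 21 × 185 = 3885.
DWL = ½ × 21 × (185 − 129) = 588; fraction = 588 / 3885 = 28/185.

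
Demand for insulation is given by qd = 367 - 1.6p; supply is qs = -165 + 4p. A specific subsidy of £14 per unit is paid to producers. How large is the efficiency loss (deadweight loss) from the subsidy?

Deadweight loss = £112

Pre-subsidy: 367 - 1.6p = -165 + 4p gives p* = 95, q* = 215.
With the subsidy, sellers receive ps = pb + 14 for each unit, where pb is the price buyers pay.
Supply in terms of pb becomes qs = -165 + 4(pb + 14) = -109 + 4pb. Setting this equal to demand: 367 - 1.6pb = -109 + 4pb, so pb = 85.
Sellers receive ps = 85 + 14 = 99; q' = 367 − 1.6·85 = 231.
The subsidy expands output by 231 − 215 = 16 past the efficient level; on those units the gap between marginal cost and willingness to pay runs from 0 up to 14.
DWL = ½ × 14 × 16 = 112.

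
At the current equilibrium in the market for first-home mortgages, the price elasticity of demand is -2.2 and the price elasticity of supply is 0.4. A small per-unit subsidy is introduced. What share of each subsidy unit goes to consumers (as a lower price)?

For a small subsidy around the equilibrium, the benefit split depends on the relative slopes, which at a point are proportional to the elasticities.
Buyer share = εs/(εs + |εd|) = 0.4/(0.4 + 2.2) = 2/13; seller share = |εd|/(εs + |εd|) = 11/13.

Consumer share = 2/13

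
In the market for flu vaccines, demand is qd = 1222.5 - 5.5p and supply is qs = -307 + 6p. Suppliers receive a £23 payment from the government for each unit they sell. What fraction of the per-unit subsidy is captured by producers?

Producer share = 11/23

Pre-subsidy: 1222.5 - 5.5p = -307 + 6p gives p* = 133, q* = 491.
With the subsidy, sellers receive ps = pb + 23 for each unit, where pb is the price buyers pay.
Supply in terms of pb becomes qs = -307 + 6(pb + 23) = -169 + 6pb. Setting this equal to demand: 1222.5 - 5.5pb = -169 + 6pb, so pb = 121.
Sellers receive ps = 121 + 23 = 144; q' = 1222.5 − 5.5·121 = 557.
Buyers' price falls by p* − pb = 133 − 121 = 12; sellers' price rises by ps − p* = 144 − 133 = 11.
So producers capture 11/23 = 11/23 of each unit of subsidy.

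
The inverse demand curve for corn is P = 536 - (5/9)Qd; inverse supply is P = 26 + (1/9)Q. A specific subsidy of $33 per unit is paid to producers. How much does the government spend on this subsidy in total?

Pre-subsidy: 536 - (5/9)Q = 26 + (1/9)Q gives Q* = 765 and P* = 111.
With the subsidy, sellers receive Ps = Pb + 33 for each unit, where Pb is the price buyers pay.
On the curves, Pb = 536 - (5/9)Q and Ps = 26 + (1/9)Q; the wedge Ps − Pb = 33 gives 26 + (1/9)Q − (536 - (5/9)Q) = 33, so Q' = 814.5.
Then Pb = 536 − (5/9)·814.5 = 83.5 and Ps = 26 + (1/9)·814.5 = 116.5.
Government outlay = subsidy × quantity = 33 × 814.5 = 26878.5.

Government cost = $26878.5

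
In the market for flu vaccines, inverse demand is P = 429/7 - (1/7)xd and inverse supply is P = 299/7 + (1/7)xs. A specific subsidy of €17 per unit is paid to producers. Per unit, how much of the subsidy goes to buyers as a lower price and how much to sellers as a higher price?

Buyers gain €8.5 per unit; sellers gain €8.5 per unit

Pre-subsidy: 429/7 - (1/7)x = 299/7 + (1/7)x gives x* = 65 and P* = 52.
With the subsidy, sellers receive Ps = Pb + 17 for each unit, where Pb is the price buyers pay.
On the curves, Pb = 429/7 - (1/7)x and Ps = 299/7 + (1/7)x; the wedge Ps − Pb = 17 gives 299/7 + (1/7)x − (429/7 - (1/7)x) = 17, so x' = 124.5.
Then Pb = 429/7 − (1/7)·124.5 = 43.5 and Ps = 299/7 + (1/7)·124.5 = 60.5.
Buyers' price falls by P* − Pb = 52 − 43.5 = 8.5; sellers' price rises by Ps − P* = 60.5 − 52 = 8.5.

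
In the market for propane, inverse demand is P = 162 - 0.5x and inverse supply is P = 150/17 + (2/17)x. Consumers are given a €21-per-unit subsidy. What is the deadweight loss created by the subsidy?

Deadweight loss = €357

Pre-subsidy: 162 - 0.5x = 150/17 + (2/17)x gives x* = 248 and P* = 38.
With the rebate, buyers effectively pay Pb = Ps − 21, where Ps is the price sellers receive.
On the curves, Pb = 162 - 0.5x and Ps = 150/17 + (2/17)x; the wedge Ps − Pb = 21 gives 150/17 + (2/17)x − (162 - 0.5x) = 21, so x' = 282.
Then Pb = 162 − 0.5·282 = 21 and Ps = 150/17 + (2/17)·282 = 42.
The subsidy expands output by 282 − 248 = 34 past the efficient level; on those units the gap between marginal cost and willingness to pay runs from 0 up to 21.
DWL = ½ × 21 × 34 = 357.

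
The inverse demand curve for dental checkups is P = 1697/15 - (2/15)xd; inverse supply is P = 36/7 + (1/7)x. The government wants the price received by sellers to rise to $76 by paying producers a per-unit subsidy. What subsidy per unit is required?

Required subsidy s = $29 per unit

At a seller price of 76, quantity supplied is -36 + 7·76 = 496.
Buyers absorb 496 only when they pay Pb = 1697/15 − (2/15)·496 = 47.
s = Ps − Pb = 76 − 47 = 29.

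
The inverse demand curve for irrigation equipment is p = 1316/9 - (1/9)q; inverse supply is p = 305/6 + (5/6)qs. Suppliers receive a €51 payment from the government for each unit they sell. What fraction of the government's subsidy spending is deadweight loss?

DWL / government spending = 27/155

Pre-subsidy: 1316/9 - (1/9)q = 305/6 + (5/6)q gives q* = 101 and p* = 135.
With the subsidy, sellers receive ps = pb + 51 for each unit, where pb is the price buyers pay.
On the curves, pb = 1316/9 - (1/9)q and ps = 305/6 + (5/6)q; the wedge ps − pb = 51 gives 305/6 + (5/6)q − (1316/9 - (1/9)q) = 51, so q' = 155.
Then pb = 1316/9 − (1/9)·155 = 129 and ps = 305/6 + (5/6)·155 = 180.
ΔCS = ½(101 + 155)(135 − 129) = 768; ΔPS = ½(101 + 155)(180 − 135) = 5760.
Government spending = 51 × 155 = 7905.
DWL = ½ × 51 × (155 − 101) = 1377; fraction = 1377 / 7905 = 27/155.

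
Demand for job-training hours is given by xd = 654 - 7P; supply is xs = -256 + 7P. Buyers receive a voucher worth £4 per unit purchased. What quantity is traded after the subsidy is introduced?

Pre-subsidy: 654 - 7P = -256 + 7P gives P* = 65, x* = 199.
With the rebate, buyers effectively pay Pb = Ps − 4, where Ps is the price sellers receive.
Demand in terms of Ps becomes xd = 654 − 7(Ps − 4) = 682 - 7Ps. Setting this equal to supply: 682 - 7Ps = -256 + 7Ps, so Ps = 67.
Buyers pay Pb = 67 − 4 = 63; x' = -256 + 7·67 = 213.

x' = 213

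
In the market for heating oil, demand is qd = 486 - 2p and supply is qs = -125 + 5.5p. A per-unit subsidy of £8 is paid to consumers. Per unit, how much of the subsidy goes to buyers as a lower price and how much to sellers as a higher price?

Pre-subsidy: 486 - 2p = -125 + 5.5p gives p* = 1222/15, q* = 4846/15.
With the rebate, buyers effectively pay pb = ps − 8, where ps is the price sellers receive.
Demand in terms of ps becomes qd = 486 − 2(ps − 8) = 502 - 2ps. Setting this equal to supply: 502 - 2ps = -125 + 5.5ps, so ps = 83.6.
Buyers pay pb = 83.6 − 8 = 75.6; q' = -125 + 5.5·83.6 = 334.8.
Buyers' price falls by p* − pb = 1222/15 − 75.6 = 88/15; sellers' price rises by ps − p* = 83.6 − 1222/15 = 32/15.

Buyers gain 88/15 per unit; sellers gain 32/15 per unit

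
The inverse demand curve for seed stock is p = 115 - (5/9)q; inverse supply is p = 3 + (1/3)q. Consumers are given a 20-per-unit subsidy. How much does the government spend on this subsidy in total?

Government cost = 2970

Pre-subsidy: 115 - (5/9)q = 3 + (1/3)q gives q* = 126 and p* = 45.
With the rebate, buyers effectively pay pb = ps − 20, where ps is the price sellers receive.
On the curves, pb = 115 - (5/9)q and ps = 3 + (1/3)q; the wedge ps − pb = 20 gives 3 + (1/3)q − (115 - (5/9)q) = 20, so q' = 148.5.
Then pb = 115 − (5/9)·148.5 = 32.5 and ps = 3 + (1/3)·148.5 = 52.5.
Government outlay = subsidy × quantity = 20 × 148.5 = 2970.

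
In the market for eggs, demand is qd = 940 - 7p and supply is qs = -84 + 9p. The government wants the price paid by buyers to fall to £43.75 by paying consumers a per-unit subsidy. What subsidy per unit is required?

Required subsidy s = £36 per unit

At a buyer price of 43.75, quantity demanded is 940 − 7·43.75 = 633.75.
Sellers supply 633.75 only when they receive ps with -84 + 9·ps = 633.75, i.e. ps = 79.75.
s = ps − pb = 79.75 − 43.75 = 36.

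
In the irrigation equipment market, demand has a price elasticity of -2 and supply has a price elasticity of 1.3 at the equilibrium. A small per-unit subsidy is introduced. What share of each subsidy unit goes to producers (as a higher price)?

For a small subsidy around the equilibrium, the benefit split depends on the relative slopes, which at a point are proportional to the elasticities.
Buyer share = εs/(εs + |εd|) = 1.3/(1.3 + 2) = 13/33; seller share = |εd|/(εs + |εd|) = 20/33.
So producers capture 20/33 of the subsidy.

Producer share = 20/33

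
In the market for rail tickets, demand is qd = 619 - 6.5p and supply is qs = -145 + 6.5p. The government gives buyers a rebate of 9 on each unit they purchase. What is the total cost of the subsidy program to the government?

Government cost = 2396.25

Pre-subsidy: 619 - 6.5p = -145 + 6.5p gives p* = 764/13, q* = 237.
With the rebate, buyers effectively pay pb = ps − 9, where ps is the price sellers receive.
Demand in terms of ps becomes qd = 619 − 6.5(ps − 9) = 677.5 - 6.5ps. Setting this equal to supply: 677.5 - 6.5ps = -145 + 6.5ps, so ps = 1645/26.
Buyers pay pb = 1645/26 − 9 = 1411/26; q' = -145 + 6.5·(1645/26) = 266.25.
Government outlay = subsidy × quantity = 9 × 266.25 = 2396.25.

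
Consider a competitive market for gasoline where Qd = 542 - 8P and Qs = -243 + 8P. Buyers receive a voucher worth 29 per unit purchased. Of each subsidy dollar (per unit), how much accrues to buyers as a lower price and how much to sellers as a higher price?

Pre-subsidy: 542 - 8P = -243 + 8P gives P* = 49.0625, Q* = 149.5.
With the rebate, buyers effectively pay Pb = Ps − 29, where Ps is the price sellers receive.
Demand in terms of Ps becomes Qd = 542 − 8(Ps − 29) = 774 - 8Ps. Setting this equal to supply: 774 - 8Ps = -243 + 8Ps, so Ps = 63.5625.
Buyers pay Pb = 63.5625 − 29 = 34.5625; Q' = -243 + 8·63.5625 = 265.5.
Buyers' price falls by P* − Pb = 49.0625 − 34.5625 = 14.5; sellers' price rises by Ps − P* = 63.5625 − 49.0625 = 14.5.

Buyers gain 14.5 per unit; sellers gain 14.5 per unit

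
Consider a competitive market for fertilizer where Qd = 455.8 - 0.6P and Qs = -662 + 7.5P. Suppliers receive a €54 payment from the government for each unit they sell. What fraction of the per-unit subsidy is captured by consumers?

Pre-subsidy: 455.8 - 0.6P = -662 + 7.5P gives P* = 138, Q* = 373.
With the subsidy, sellers receive Ps = Pb + 54 for each unit, where Pb is the price buyers pay.
Supply in terms of Pb becomes Qs = -662 + 7.5(Pb + 54) = -257 + 7.5Pb. Setting this equal to demand: 455.8 - 0.6Pb = -257 + 7.5Pb, so Pb = 88.
Sellers receive Ps = 88 + 54 = 142; Q' = 455.8 − 0.6·88 = 403.
Buyers' price falls by P* − Pb = 138 − 88 = 50; sellers' price rises by Ps − P* = 142 − 138 = 4.
So consumers capture 50/54 = 25/27 of each unit of subsidy.

Consumer share = 25/27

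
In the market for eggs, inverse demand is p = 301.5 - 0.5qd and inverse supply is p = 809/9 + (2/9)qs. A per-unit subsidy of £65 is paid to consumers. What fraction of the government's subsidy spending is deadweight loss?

Pre-subsidy: 301.5 - 0.5q = 809/9 + (2/9)q gives q* = 293 and p* = 155.
With the rebate, buyers effectively pay pb = ps − 65, where ps is the price sellers receive.
On the curves, pb = 301.5 - 0.5q and ps = 809/9 + (2/9)q; the wedge ps − pb = 65 gives 809/9 + (2/9)q − (301.5 - 0.5q) = 65, so q' = 383.
Then pb = 301.5 − 0.5·383 = 110 and ps = 809/9 + (2/9)·383 = 175.
ΔCS = ½(293 + 383)(155 − 110) = 15210; ΔPS = ½(293 + 383)(175 − 155) = 6760.
Government spending = 65 × 383 = 24895.
DWL = ½ × 65 × (383 − 293) = 2925; fraction = 2925 / 24895 = 45/383.

DWL / government spending = 45/383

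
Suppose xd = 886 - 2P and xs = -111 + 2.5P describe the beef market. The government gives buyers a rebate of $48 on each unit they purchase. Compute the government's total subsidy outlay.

Government cost = 71456/3

Pre-subsidy: 886 - 2P = -111 + 2.5P gives P* = 1994/9, x* = 3986/9.
With the rebate, buyers effectively pay Pb = Ps − 48, where Ps is the price sellers receive.
Demand in terms of Ps becomes xd = 886 − 2(Ps − 48) = 982 - 2Ps. Setting this equal to supply: 982 - 2Ps = -111 + 2.5Ps, so Ps = 2186/9.
Buyers pay Pb = 2186/9 − 48 = 1754/9; x' = -111 + 2.5·(2186/9) = 4466/9.
Government outlay = subsidy × quantity = 48 × 4466/9 = 71456/3.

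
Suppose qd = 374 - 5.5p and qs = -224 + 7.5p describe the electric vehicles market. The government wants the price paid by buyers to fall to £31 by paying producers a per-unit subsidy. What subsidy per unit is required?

At a buyer price of 31, quantity demanded is 374 − 5.5·31 = 203.5.
Sellers supply 203.5 only when they receive ps with -224 + 7.5·ps = 203.5, i.e. ps = 57.
s = ps − pb = 57 − 31 = 26.

Required subsidy s = £26 per unit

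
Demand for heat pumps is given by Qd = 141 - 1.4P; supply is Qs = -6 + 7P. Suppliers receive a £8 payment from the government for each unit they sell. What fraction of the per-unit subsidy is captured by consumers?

Consumer share = 5/6

Pre-subsidy: 141 - 1.4P = -6 + 7P gives P* = 17.5, Q* = 116.5.
With the subsidy, sellers receive Ps = Pb + 8 for each unit, where Pb is the price buyers pay.
Supply in terms of Pb becomes Qs = -6 + 7(Pb + 8) = 50 + 7Pb. Setting this equal to demand: 141 - 1.4Pb = 50 + 7Pb, so Pb = 65/6.
Sellers receive Ps = 65/6 + 8 = 113/6; Q' = 141 − 1.4·(65/6) = 755/6.
Buyers' price falls by P* − Pb = 17.5 − 65/6 = 20/3; sellers' price rises by Ps − P* = 113/6 − 17.5 = 4/3.
So consumers capture (20/3)/8 = 5/6 of each unit of subsidy.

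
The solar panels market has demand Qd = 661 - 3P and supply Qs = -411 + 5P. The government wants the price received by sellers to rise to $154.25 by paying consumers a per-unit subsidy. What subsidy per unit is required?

At a seller price of 154.25, quantity supplied is -411 + 5·154.25 = 360.25.
Buyers absorb 360.25 only when they pay Pb with 661 − 3·Pb = 360.25, i.e. Pb = 100.25.
s = Ps − Pb = 154.25 − 100.25 = 54.

Required subsidy s = $54 per unit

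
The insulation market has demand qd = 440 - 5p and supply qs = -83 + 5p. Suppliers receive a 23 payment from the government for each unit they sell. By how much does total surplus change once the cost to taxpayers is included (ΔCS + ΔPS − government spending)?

Pre-subsidy: 440 - 5p = -83 + 5p gives p* = 52.3, q* = 178.5.
With the subsidy, sellers receive ps = pb + 23 for each unit, where pb is the price buyers pay.
Supply in terms of pb becomes qs = -83 + 5(pb + 23) = 32 + 5pb. Setting this equal to demand: 440 - 5pb = 32 + 5pb, so pb = 40.8.
Sellers receive ps = 40.8 + 23 = 63.8; q' = 440 − 5·40.8 = 236.
ΔCS = ½(178.5 + 236)(52.3 − 40.8) = 2383.375; ΔPS = ½(178.5 + 236)(63.8 − 52.3) = 2383.375.
Government spending = 23 × 236 = 5428.
Net change = 2383.375 + 2383.375 − 5428 = -661.25. The loss equals the DWL triangle ½·23·57.5.

Net change in total surplus = -661.25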